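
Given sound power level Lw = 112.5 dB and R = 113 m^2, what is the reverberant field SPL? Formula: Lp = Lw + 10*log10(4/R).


4/R = 4/113 = 0.0353982
Lp = 112.5 + 10*log10(0.0353982) = 97.99 dB


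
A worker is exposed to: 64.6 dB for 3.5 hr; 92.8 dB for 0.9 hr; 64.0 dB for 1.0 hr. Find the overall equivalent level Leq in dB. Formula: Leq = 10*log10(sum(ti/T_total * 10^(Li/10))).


T_total = 3.5 + 0.9 + 1.0 = 5.4 hr
(3.5/5.4) * 10^(64.6/10) = 1.86928e+06
(0.9/5.4) * 10^(92.8/10) = 3.17577e+08
(1.0/5.4) * 10^(64.0/10) = 465164
Sum = 1.86928e+06 + 3.17577e+08 + 465164 = 3.19911e+08
Leq = 10*log10(3.19911e+08) = 85.05 dB


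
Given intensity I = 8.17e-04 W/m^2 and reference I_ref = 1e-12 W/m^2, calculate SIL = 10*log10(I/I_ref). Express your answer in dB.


I / I_ref = 8.17e-04 / 1e-12 = 8.17e+08
SIL = 10 * log10(8.17e+08) = 89.122 dB


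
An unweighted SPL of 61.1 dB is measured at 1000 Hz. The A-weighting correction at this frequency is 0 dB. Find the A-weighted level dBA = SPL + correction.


A-weighting table: 1000 Hz -> 0 dB correction
SPL_A = SPL + correction = 61.1 + (0) = 61.1 dBA


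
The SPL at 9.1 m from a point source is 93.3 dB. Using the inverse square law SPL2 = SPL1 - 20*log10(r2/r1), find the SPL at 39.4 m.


r2/r1 = 39.4/9.1 = 4.32967
Correction = 20*log10(4.32967) = 12.7291 dB
SPL2 = 93.3 - 12.7291 = 80.571 dB


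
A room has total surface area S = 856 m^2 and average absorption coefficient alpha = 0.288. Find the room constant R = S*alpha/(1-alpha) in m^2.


R = 856 * 0.288 / (1 - 0.288) = 346.25 m^2


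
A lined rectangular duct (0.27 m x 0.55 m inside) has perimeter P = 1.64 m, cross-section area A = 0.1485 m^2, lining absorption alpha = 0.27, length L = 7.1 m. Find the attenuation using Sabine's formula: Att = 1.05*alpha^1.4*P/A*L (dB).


alpha^1.4 = 0.27^1.4 = 0.159922
Attenuation rate = 1.05 * alpha^1.4 * P / A
= 1.05 * 0.159922 * 1.64 / 0.1485 = 1.85445 dB/m
Total Att = 1.85445 * 7.1 = 13.167 dB


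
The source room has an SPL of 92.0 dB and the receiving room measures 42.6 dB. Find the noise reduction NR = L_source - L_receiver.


NR = L_source - L_receiver (difference between source and receiving room levels)
NR = 92.0 - 42.6 = 49.4 dB


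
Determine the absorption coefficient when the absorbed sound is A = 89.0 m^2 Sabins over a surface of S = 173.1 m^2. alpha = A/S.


Absorption coefficient = absorbed power / incident power
alpha = A / S = 89.0 / 173.1 = 0.51415


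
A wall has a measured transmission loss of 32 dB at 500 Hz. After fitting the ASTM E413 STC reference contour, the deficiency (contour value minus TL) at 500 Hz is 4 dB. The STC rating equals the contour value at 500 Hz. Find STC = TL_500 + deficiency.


By ASTM E413, STC = value of the fitted reference contour at 500 Hz.
Contour value at 500 Hz = TL_500 + deficiency = 32 + 4 = 36
STC = 36


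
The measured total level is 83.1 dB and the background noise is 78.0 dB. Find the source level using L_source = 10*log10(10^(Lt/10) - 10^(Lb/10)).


10^(83.1/10) = 2.04174e+08
10^(78.0/10) = 6.30957e+07
Difference = 2.04174e+08 - 6.30957e+07 = 1.41078e+08
L_source = 10*log10(1.41078e+08) = 81.495 dB


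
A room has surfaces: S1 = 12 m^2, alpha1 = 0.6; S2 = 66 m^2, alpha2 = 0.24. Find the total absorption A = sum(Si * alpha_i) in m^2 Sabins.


12 * 0.6 = 7.2
66 * 0.24 = 15.84
A_total = 7.2 + 15.84 = 23.04 m^2


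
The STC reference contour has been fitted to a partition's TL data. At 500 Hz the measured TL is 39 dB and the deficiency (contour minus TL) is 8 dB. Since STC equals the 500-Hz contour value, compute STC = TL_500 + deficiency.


By ASTM E413, STC = value of the fitted reference contour at 500 Hz.
Contour value at 500 Hz = TL_500 + deficiency = 39 + 8 = 47
STC = 47


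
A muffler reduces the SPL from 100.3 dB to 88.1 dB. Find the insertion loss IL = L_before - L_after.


Insertion loss = SPL without muffler - SPL with muffler
IL = 100.3 - 88.1 = 12.2 dB


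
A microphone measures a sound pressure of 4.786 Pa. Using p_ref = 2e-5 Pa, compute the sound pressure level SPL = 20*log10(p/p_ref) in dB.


p / p_ref = 4.786 / 2e-5 = 239300
SPL = 20 * log10(239300) = 107.58 dB


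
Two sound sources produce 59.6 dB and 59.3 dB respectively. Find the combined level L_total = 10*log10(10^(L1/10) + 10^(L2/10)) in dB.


10^(59.6/10) = 912011
10^(59.3/10) = 851138
Sum = 912011 + 851138 = 1.76315e+06
L_total = 10*log10(1.76315e+06) = 62.463 dB


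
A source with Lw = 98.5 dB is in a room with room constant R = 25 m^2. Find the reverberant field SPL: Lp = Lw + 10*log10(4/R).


4/R = 4/25 = 0.16
Lp = 98.5 + 10*log10(0.16) = 90.541 dB


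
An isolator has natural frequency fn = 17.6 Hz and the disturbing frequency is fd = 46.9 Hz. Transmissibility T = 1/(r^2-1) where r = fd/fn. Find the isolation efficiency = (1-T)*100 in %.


r = 46.9 / 17.6 = 2.66477
r^2 - 1 = 2.66477^2 - 1 = 6.101
T = 1/6.101 = 0.163908
Efficiency = (1 - 0.163908)*100 = 83.609 %


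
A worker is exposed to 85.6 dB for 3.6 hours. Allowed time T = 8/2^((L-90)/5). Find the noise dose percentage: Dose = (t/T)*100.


T_allowed = 8 / 2^((85.6 - 90)/5) = 14.723 hr
Dose = 3.6 / 14.723 * 100 = 24.452 %


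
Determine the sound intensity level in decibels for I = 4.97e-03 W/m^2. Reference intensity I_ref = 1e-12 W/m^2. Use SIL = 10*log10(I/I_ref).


I / I_ref = 4.97e-03 / 1e-12 = 4.97e+09
SIL = 10 * log10(4.97e+09) = 96.964 dB


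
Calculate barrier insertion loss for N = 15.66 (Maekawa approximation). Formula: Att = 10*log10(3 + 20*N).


3 + 20*N = 3 + 20*15.66 = 316.2
Att = 10*log10(316.2) = 25 dB


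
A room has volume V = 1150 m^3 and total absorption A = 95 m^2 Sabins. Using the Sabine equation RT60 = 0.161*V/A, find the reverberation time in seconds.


RT60 = 0.161 * 1150 / 95 = 1.9489 s


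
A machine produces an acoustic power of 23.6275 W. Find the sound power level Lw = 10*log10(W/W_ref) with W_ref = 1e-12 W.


W / W_ref = 23.6275 / 1e-12 = 2.36275e+13
Lw = 10 * log10(2.36275e+13) = 133.73 dB


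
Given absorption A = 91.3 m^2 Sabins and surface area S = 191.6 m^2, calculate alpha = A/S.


Absorption coefficient = absorbed power / incident power
alpha = A / S = 91.3 / 191.6 = 0.47651


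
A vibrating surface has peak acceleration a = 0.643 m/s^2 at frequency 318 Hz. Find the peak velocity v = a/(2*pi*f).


omega = 2*pi*f = 2*pi*318 = 1998.05 rad/s
v = a / omega = 0.643 / 1998.05 = 0.00032181 m/s


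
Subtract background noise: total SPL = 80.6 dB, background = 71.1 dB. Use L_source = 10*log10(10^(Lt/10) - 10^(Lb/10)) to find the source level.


10^(80.6/10) = 1.14815e+08
10^(71.1/10) = 1.28825e+07
Difference = 1.14815e+08 - 1.28825e+07 = 1.01932e+08
L_source = 10*log10(1.01932e+08) = 80.083 dB


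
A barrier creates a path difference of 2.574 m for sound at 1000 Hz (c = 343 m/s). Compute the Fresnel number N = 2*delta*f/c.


N = 2*delta*f/c = 2*delta/lambda, where lambda = c/f
lambda = 343 / 1000 = 0.343 m
N = 2 * 2.574 / 0.343 = 15.009


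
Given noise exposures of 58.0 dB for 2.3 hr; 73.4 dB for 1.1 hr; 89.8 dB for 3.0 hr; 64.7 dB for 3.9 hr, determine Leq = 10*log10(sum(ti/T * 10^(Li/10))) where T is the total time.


T_total = 2.3 + 1.1 + 3.0 + 3.9 = 10.3 hr
(2.3/10.3) * 10^(58.0/10) = 140893
(1.1/10.3) * 10^(73.4/10) = 2.33644e+06
(3.0/10.3) * 10^(89.8/10) = 2.78153e+08
(3.9/10.3) * 10^(64.7/10) = 1.11745e+06
Sum = 140893 + 2.33644e+06 + 2.78153e+08 + 1.11745e+06 = 2.81748e+08
Leq = 10*log10(2.81748e+08) = 84.499 dB


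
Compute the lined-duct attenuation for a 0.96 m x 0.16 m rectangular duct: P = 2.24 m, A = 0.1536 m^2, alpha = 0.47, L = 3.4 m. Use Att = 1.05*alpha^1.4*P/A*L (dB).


alpha^1.4 = 0.47^1.4 = 0.347486
Attenuation rate = 1.05 * alpha^1.4 * P / A
= 1.05 * 0.347486 * 2.24 / 0.1536 = 5.32088 dB/m
Total Att = 5.32088 * 3.4 = 18.091 dB


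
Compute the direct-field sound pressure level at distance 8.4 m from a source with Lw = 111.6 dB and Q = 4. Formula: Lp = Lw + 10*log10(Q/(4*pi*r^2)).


4*pi*r^2 = 4*pi*8.4^2 = 886.683 m^2
Q / (4*pi*r^2) = 4 / 886.683 = 0.0045112
Lp = 111.6 + 10*log10(0.0045112) = 88.143 dB


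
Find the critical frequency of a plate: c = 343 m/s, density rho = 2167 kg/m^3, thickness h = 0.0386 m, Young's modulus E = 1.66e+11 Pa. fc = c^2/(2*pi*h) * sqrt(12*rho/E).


12*rho/E = 12*2167/1.66e+11 = 1.56651e-07
sqrt(12*rho/E) = sqrt(1.56651e-07) = 0.000395792
c^2/(2*pi*h) = 343^2/(2*pi*0.0386) = 485089
fc = 485089 * 0.000395792 = 191.99 Hz


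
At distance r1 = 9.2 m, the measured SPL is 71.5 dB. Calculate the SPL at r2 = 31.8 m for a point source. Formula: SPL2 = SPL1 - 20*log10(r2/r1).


r2/r1 = 31.8/9.2 = 3.45652
Correction = 20*log10(3.45652) = 10.7728 dB
SPL2 = 71.5 - 10.7728 = 60.727 dB


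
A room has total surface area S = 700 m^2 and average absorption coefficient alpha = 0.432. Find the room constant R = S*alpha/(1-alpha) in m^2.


R = 700 * 0.432 / (1 - 0.432) = 532.39 m^2


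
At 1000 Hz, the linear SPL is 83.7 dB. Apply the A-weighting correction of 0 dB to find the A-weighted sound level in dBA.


A-weighting table: 1000 Hz -> 0 dB correction
SPL_A = SPL + correction = 83.7 + (0) = 83.7 dBA


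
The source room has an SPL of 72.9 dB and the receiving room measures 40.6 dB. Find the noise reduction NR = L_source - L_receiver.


NR = L_source - L_receiver (difference between source and receiving room levels)
NR = 72.9 - 40.6 = 32.3 dB


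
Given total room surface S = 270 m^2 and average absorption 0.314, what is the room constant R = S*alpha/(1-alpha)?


R = 270 * 0.314 / (1 - 0.314) = 123.59 m^2


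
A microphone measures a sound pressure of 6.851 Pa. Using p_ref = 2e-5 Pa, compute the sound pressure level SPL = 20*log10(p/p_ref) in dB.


p / p_ref = 6.851 / 2e-5 = 342550
SPL = 20 * log10(342550) = 110.69 dB


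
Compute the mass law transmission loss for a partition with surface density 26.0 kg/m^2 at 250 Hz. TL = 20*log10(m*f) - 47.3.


m * f = 26.0 * 250 = 6500
20*log10(6500) = 76.2583 dB
TL = 76.2583 - 47.3 = 28.958 dB


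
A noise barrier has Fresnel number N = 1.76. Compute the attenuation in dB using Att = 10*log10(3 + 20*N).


3 + 20*N = 3 + 20*1.76 = 38.2
Att = 10*log10(38.2) = 15.821 dB


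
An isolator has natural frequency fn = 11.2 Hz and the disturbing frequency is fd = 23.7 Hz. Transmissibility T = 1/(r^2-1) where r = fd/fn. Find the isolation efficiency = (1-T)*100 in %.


r = 23.7 / 11.2 = 2.11607
r^2 - 1 = 2.11607^2 - 1 = 3.47775
T = 1/3.47775 = 0.287542
Efficiency = (1 - 0.287542)*100 = 71.246 %


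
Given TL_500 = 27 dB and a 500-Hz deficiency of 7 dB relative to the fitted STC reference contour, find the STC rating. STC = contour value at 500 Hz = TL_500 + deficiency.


By ASTM E413, STC = value of the fitted reference contour at 500 Hz.
Contour value at 500 Hz = TL_500 + deficiency = 27 + 7 = 34
STC = 34


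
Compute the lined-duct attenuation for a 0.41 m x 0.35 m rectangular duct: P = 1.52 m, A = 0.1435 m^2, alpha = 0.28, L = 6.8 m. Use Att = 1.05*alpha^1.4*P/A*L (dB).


alpha^1.4 = 0.28^1.4 = 0.168276
Attenuation rate = 1.05 * alpha^1.4 * P / A
= 1.05 * 0.168276 * 1.52 / 0.1435 = 1.87156 dB/m
Total Att = 1.87156 * 6.8 = 12.727 dB


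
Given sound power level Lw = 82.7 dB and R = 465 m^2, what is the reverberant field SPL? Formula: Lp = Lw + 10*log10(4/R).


4/R = 4/465 = 0.00860215
Lp = 82.7 + 10*log10(0.00860215) = 62.046 dB


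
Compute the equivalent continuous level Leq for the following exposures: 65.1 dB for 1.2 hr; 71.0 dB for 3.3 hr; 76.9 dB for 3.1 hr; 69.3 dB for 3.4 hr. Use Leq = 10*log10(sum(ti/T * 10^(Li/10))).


T_total = 1.2 + 3.3 + 3.1 + 3.4 = 11.0 hr
(1.2/11.0) * 10^(65.1/10) = 353011
(3.3/11.0) * 10^(71.0/10) = 3.77678e+06
(3.1/11.0) * 10^(76.9/10) = 1.38029e+07
(3.4/11.0) * 10^(69.3/10) = 2.63079e+06
Sum = 353011 + 3.77678e+06 + 1.38029e+07 + 2.63079e+06 = 2.05635e+07
Leq = 10*log10(2.05635e+07) = 73.131 dB


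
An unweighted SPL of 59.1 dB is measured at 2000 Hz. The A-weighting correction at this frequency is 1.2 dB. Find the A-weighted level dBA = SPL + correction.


A-weighting table: 2000 Hz -> 1.2 dB correction
SPL_A = SPL + correction = 59.1 + (1.2) = 60.3 dBA


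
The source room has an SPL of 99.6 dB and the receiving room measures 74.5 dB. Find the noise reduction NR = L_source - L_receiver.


NR = L_source - L_receiver (difference between source and receiving room levels)
NR = 99.6 - 74.5 = 25.1 dB


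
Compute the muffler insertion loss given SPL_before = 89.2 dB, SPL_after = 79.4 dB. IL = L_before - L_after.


Insertion loss = SPL without muffler - SPL with muffler
IL = 89.2 - 79.4 = 9.8 dB


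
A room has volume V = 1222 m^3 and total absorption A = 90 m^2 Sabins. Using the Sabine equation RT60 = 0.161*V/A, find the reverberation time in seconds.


RT60 = 0.161 * 1222 / 90 = 2.186 s


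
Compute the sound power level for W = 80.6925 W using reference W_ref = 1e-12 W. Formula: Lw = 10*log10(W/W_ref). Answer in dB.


W / W_ref = 80.6925 / 1e-12 = 8.06925e+13
Lw = 10 * log10(8.06925e+13) = 139.07 dB


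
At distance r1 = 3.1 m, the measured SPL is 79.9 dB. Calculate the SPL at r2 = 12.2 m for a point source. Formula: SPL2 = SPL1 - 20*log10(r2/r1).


r2/r1 = 12.2/3.1 = 3.93548
Correction = 20*log10(3.93548) = 11.9 dB
SPL2 = 79.9 - 11.9 = 68 dB


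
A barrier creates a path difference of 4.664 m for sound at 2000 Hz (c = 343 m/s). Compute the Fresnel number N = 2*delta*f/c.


N = 2*delta*f/c = 2*delta/lambda, where lambda = c/f
lambda = 343 / 2000 = 0.1715 m
N = 2 * 4.664 / 0.1715 = 54.391


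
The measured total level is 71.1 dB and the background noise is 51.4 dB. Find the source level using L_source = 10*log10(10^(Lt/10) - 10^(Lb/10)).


10^(71.1/10) = 1.28825e+07
10^(51.4/10) = 138038
Difference = 1.28825e+07 - 138038 = 1.27445e+07
L_source = 10*log10(1.27445e+07) = 71.053 dB


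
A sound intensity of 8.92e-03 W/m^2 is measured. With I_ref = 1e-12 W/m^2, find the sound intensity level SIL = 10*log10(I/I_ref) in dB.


I / I_ref = 8.92e-03 / 1e-12 = 8.92e+09
SIL = 10 * log10(8.92e+09) = 99.504 dB


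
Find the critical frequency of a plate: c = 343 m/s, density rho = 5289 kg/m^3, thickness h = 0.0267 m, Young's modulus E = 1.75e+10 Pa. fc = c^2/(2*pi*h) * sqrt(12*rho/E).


12*rho/E = 12*5289/1.75e+10 = 3.62674e-06
sqrt(12*rho/E) = sqrt(3.62674e-06) = 0.0019044
c^2/(2*pi*h) = 343^2/(2*pi*0.0267) = 701289
fc = 701289 * 0.0019044 = 1335.5 Hz


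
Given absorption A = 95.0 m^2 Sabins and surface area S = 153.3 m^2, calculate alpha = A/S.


Absorption coefficient = absorbed power / incident power
alpha = A / S = 95.0 / 153.3 = 0.6197


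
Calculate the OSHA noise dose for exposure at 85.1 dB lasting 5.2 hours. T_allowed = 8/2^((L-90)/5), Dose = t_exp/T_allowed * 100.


T_allowed = 8 / 2^((85.1 - 90)/5) = 15.7797 hr
Dose = 5.2 / 15.7797 * 100 = 32.954 %


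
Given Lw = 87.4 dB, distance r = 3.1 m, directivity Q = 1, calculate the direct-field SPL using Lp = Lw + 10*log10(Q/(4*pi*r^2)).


4*pi*r^2 = 4*pi*3.1^2 = 120.763 m^2
Q / (4*pi*r^2) = 1 / 120.763 = 0.00828068
Lp = 87.4 + 10*log10(0.00828068) = 66.581 dB


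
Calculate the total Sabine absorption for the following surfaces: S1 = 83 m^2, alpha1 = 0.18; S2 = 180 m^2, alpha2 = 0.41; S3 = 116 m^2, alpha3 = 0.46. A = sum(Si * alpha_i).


83 * 0.18 = 14.94
180 * 0.41 = 73.8
116 * 0.46 = 53.36
A_total = 14.94 + 73.8 + 53.36 = 142.1 m^2


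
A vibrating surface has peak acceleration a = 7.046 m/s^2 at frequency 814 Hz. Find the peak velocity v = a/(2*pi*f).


omega = 2*pi*f = 2*pi*814 = 5114.51 rad/s
v = a / omega = 7.046 / 5114.51 = 0.0013776 m/s


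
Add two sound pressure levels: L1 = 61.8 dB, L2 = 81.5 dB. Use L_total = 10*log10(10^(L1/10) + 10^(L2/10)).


10^(61.8/10) = 1.51356e+06
10^(81.5/10) = 1.41254e+08
Sum = 1.51356e+06 + 1.41254e+08 = 1.42768e+08
L_total = 10*log10(1.42768e+08) = 81.546 dB


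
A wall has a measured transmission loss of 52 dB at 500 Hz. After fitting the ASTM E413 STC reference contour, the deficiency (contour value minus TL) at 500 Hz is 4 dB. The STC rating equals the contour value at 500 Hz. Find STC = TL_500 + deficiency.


By ASTM E413, STC = value of the fitted reference contour at 500 Hz.
Contour value at 500 Hz = TL_500 + deficiency = 52 + 4 = 56
STC = 56


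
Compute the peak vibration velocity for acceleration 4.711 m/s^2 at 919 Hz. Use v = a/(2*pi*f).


omega = 2*pi*f = 2*pi*919 = 5774.25 rad/s
v = a / omega = 4.711 / 5774.25 = 0.00081586 m/s


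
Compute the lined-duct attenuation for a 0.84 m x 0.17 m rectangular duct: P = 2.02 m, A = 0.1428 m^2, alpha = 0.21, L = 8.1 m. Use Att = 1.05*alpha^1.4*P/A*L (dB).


alpha^1.4 = 0.21^1.4 = 0.112488
Attenuation rate = 1.05 * alpha^1.4 * P / A
= 1.05 * 0.112488 * 2.02 / 0.1428 = 1.67078 dB/m
Total Att = 1.67078 * 8.1 = 13.533 dB


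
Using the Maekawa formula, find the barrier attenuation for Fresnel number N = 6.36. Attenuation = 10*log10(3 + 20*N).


3 + 20*N = 3 + 20*6.36 = 130.2
Att = 10*log10(130.2) = 21.146 dB


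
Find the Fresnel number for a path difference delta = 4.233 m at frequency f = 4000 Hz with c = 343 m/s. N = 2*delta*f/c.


N = 2*delta*f/c = 2*delta/lambda, where lambda = c/f
lambda = 343 / 4000 = 0.08575 m
N = 2 * 4.233 / 0.08575 = 98.729


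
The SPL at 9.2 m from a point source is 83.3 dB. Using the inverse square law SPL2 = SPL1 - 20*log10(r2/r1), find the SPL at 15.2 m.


r2/r1 = 15.2/9.2 = 1.65217
Correction = 20*log10(1.65217) = 4.36109 dB
SPL2 = 83.3 - 4.36109 = 78.939 dB


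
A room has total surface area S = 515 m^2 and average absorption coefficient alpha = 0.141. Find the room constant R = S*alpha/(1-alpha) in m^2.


R = 515 * 0.141 / (1 - 0.141) = 84.534 m^2


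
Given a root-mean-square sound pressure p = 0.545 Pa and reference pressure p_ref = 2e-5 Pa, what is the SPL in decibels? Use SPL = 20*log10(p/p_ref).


p / p_ref = 0.545 / 2e-5 = 27250
SPL = 20 * log10(27250) = 88.707 dB


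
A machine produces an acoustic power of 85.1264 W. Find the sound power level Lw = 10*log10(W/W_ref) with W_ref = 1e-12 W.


W / W_ref = 85.1264 / 1e-12 = 8.51264e+13
Lw = 10 * log10(8.51264e+13) = 139.3 dB


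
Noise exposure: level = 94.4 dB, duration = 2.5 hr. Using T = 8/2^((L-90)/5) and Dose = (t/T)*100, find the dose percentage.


T_allowed = 8 / 2^((94.4 - 90)/5) = 4.34694 hr
Dose = 2.5 / 4.34694 * 100 = 57.512 %


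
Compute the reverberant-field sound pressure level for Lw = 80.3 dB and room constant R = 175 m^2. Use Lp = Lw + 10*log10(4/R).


4/R = 4/175 = 0.0228571
Lp = 80.3 + 10*log10(0.0228571) = 63.89 dB


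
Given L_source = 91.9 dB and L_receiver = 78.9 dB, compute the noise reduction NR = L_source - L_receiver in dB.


NR = L_source - L_receiver (difference between source and receiving room levels)
NR = 91.9 - 78.9 = 13 dB


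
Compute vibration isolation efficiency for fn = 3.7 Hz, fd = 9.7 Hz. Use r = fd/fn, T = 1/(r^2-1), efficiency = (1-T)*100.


r = 9.7 / 3.7 = 2.62162
r^2 - 1 = 2.62162^2 - 1 = 5.87289
T = 1/5.87289 = 0.170274
Efficiency = (1 - 0.170274)*100 = 82.973 %


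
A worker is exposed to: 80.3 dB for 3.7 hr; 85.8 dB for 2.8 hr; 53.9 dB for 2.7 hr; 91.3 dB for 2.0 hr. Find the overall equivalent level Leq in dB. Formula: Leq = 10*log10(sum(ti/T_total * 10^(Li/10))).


T_total = 3.7 + 2.8 + 2.7 + 2.0 = 11.2 hr
(3.7/11.2) * 10^(80.3/10) = 3.53984e+07
(2.8/11.2) * 10^(85.8/10) = 9.50473e+07
(2.7/11.2) * 10^(53.9/10) = 59176
(2.0/11.2) * 10^(91.3/10) = 2.40886e+08
Sum = 3.53984e+07 + 9.50473e+07 + 59176 + 2.40886e+08 = 3.71391e+08
Leq = 10*log10(3.71391e+08) = 85.698 dB


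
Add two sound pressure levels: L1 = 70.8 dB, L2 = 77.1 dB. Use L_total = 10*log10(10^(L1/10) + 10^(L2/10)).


10^(70.8/10) = 1.20226e+07
10^(77.1/10) = 5.12861e+07
Sum = 1.20226e+07 + 5.12861e+07 = 6.33087e+07
L_total = 10*log10(6.33087e+07) = 78.015 dB


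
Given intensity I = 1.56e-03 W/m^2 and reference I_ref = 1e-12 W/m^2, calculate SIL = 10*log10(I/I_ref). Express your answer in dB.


I / I_ref = 1.56e-03 / 1e-12 = 1.56e+09
SIL = 10 * log10(1.56e+09) = 91.931 dB


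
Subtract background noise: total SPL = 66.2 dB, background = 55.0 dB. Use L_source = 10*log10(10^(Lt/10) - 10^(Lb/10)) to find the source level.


10^(66.2/10) = 4.16869e+06
10^(55.0/10) = 316228
Difference = 4.16869e+06 - 316228 = 3.85246e+06
L_source = 10*log10(3.85246e+06) = 65.857 dB


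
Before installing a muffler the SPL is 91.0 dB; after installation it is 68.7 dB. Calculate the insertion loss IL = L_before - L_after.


Insertion loss = SPL without muffler - SPL with muffler
IL = 91.0 - 68.7 = 22.3 dB


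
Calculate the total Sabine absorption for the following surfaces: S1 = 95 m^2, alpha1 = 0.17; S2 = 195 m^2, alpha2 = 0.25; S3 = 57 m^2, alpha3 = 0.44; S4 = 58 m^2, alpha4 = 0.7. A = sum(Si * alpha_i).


95 * 0.17 = 16.15
195 * 0.25 = 48.75
57 * 0.44 = 25.08
58 * 0.7 = 40.6
A_total = 16.15 + 48.75 + 25.08 + 40.6 = 130.58 m^2


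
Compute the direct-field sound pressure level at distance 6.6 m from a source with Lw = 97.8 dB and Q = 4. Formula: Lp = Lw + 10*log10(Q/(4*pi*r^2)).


4*pi*r^2 = 4*pi*6.6^2 = 547.391 m^2
Q / (4*pi*r^2) = 4 / 547.391 = 0.00730739
Lp = 97.8 + 10*log10(0.00730739) = 76.438 dB


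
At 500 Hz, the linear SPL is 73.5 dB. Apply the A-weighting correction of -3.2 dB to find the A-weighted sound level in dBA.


A-weighting table: 500 Hz -> -3.2 dB correction
SPL_A = SPL + correction = 73.5 + (-3.2) = 70.3 dBA


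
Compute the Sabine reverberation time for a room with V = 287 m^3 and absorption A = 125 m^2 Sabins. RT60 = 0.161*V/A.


RT60 = 0.161 * 287 / 125 = 0.36966 s


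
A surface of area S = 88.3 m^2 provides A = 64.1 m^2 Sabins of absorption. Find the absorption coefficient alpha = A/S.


Absorption coefficient = absorbed power / incident power
alpha = A / S = 64.1 / 88.3 = 0.72593


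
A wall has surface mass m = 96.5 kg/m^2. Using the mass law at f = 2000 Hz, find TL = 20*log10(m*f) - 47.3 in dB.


m * f = 96.5 * 2000 = 193000
20*log10(193000) = 105.711 dB
TL = 105.711 - 47.3 = 58.411 dB


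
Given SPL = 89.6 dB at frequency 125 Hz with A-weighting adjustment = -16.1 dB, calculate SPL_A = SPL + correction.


A-weighting table: 125 Hz -> -16.1 dB correction
SPL_A = SPL + correction = 89.6 + (-16.1) = 73.5 dBA


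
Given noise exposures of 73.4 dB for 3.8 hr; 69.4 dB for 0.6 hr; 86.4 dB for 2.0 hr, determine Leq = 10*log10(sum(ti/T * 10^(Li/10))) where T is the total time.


T_total = 3.8 + 0.6 + 2.0 = 6.4 hr
(3.8/6.4) * 10^(73.4/10) = 1.29898e+07
(0.6/6.4) * 10^(69.4/10) = 816528
(2.0/6.4) * 10^(86.4/10) = 1.36411e+08
Sum = 1.29898e+07 + 816528 + 1.36411e+08 = 1.50217e+08
Leq = 10*log10(1.50217e+08) = 81.767 dB


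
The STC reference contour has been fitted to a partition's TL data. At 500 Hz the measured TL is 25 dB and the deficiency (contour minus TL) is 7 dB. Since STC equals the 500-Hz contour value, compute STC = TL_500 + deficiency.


By ASTM E413, STC = value of the fitted reference contour at 500 Hz.
Contour value at 500 Hz = TL_500 + deficiency = 25 + 7 = 32
STC = 32


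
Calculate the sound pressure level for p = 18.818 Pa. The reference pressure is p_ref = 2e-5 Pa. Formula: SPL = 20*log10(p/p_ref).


p / p_ref = 18.818 / 2e-5 = 940900
SPL = 20 * log10(940900) = 119.47 dB


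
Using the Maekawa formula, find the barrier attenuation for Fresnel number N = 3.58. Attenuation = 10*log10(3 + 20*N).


3 + 20*N = 3 + 20*3.58 = 74.6
Att = 10*log10(74.6) = 18.727 dB


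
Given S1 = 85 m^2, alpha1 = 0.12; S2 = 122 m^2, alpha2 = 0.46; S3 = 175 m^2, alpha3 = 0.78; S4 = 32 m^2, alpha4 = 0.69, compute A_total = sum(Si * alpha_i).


85 * 0.12 = 10.2
122 * 0.46 = 56.12
175 * 0.78 = 136.5
32 * 0.69 = 22.08
A_total = 10.2 + 56.12 + 136.5 + 22.08 = 224.9 m^2


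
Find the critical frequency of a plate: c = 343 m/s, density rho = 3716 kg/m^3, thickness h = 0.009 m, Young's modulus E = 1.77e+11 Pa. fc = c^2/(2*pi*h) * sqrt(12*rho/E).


12*rho/E = 12*3716/1.77e+11 = 2.51932e-07
sqrt(12*rho/E) = sqrt(2.51932e-07) = 0.000501928
c^2/(2*pi*h) = 343^2/(2*pi*0.009) = 2.08049e+06
fc = 2.08049e+06 * 0.000501928 = 1044.3 Hz


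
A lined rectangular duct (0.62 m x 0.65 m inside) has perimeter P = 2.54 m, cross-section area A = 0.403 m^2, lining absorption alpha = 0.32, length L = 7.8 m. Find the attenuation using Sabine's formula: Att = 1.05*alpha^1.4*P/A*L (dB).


alpha^1.4 = 0.32^1.4 = 0.202866
Attenuation rate = 1.05 * alpha^1.4 * P / A
= 1.05 * 0.202866 * 2.54 / 0.403 = 1.34254 dB/m
Total Att = 1.34254 * 7.8 = 10.472 dB


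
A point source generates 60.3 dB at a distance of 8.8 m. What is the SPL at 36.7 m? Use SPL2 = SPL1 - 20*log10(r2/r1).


r2/r1 = 36.7/8.8 = 4.17045
Correction = 20*log10(4.17045) = 12.4037 dB
SPL2 = 60.3 - 12.4037 = 47.896 dB


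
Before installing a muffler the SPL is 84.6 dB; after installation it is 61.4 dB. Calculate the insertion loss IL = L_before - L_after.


Insertion loss = SPL without muffler - SPL with muffler
IL = 84.6 - 61.4 = 23.2 dB


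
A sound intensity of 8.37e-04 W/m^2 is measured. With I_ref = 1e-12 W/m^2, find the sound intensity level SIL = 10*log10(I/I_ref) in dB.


I / I_ref = 8.37e-04 / 1e-12 = 8.37e+08
SIL = 10 * log10(8.37e+08) = 89.227 dB


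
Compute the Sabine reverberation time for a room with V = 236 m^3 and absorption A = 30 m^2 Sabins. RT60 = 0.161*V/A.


RT60 = 0.161 * 236 / 30 = 1.2665 s


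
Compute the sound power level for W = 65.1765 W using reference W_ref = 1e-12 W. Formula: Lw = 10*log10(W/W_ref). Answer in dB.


W / W_ref = 65.1765 / 1e-12 = 6.51765e+13
Lw = 10 * log10(6.51765e+13) = 138.14 dB


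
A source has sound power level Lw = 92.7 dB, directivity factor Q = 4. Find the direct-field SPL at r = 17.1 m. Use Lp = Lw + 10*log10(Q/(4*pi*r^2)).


4*pi*r^2 = 4*pi*17.1^2 = 3674.53 m^2
Q / (4*pi*r^2) = 4 / 3674.53 = 0.00108857
Lp = 92.7 + 10*log10(0.00108857) = 63.069 dB


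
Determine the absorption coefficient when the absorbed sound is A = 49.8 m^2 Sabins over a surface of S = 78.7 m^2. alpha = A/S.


Absorption coefficient = absorbed power / incident power
alpha = A / S = 49.8 / 78.7 = 0.63278


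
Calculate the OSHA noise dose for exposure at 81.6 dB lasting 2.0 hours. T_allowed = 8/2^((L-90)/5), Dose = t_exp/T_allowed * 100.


T_allowed = 8 / 2^((81.6 - 90)/5) = 25.6342 hr
Dose = 2.0 / 25.6342 * 100 = 7.8021 %


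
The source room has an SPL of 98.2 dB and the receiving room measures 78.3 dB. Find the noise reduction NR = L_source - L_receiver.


NR = L_source - L_receiver (difference between source and receiving room levels)
NR = 98.2 - 78.3 = 19.9 dB


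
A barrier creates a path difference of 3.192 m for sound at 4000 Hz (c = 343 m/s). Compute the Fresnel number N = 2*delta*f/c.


N = 2*delta*f/c = 2*delta/lambda, where lambda = c/f
lambda = 343 / 4000 = 0.08575 m
N = 2 * 3.192 / 0.08575 = 74.449


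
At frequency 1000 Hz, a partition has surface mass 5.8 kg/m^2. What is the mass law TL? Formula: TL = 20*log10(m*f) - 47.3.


m * f = 5.8 * 1000 = 5800
20*log10(5800) = 75.2686 dB
TL = 75.2686 - 47.3 = 27.969 dB


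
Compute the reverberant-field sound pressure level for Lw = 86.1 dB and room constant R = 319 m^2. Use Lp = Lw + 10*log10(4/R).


4/R = 4/319 = 0.0125392
Lp = 86.1 + 10*log10(0.0125392) = 67.083 dB


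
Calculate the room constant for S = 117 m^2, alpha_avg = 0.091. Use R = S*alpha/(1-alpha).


R = 117 * 0.091 / (1 - 0.091) = 11.713 m^2


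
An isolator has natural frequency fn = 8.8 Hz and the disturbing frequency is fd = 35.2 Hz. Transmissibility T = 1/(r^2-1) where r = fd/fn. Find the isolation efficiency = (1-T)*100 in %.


r = 35.2 / 8.8 = 4
r^2 - 1 = 4^2 - 1 = 15
T = 1/15 = 0.0666667
Efficiency = (1 - 0.0666667)*100 = 93.333 %


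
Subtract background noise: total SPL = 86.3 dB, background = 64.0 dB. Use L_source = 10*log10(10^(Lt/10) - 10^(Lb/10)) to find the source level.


10^(86.3/10) = 4.2658e+08
10^(64.0/10) = 2.51189e+06
Difference = 4.2658e+08 - 2.51189e+06 = 4.24068e+08
L_source = 10*log10(4.24068e+08) = 86.274 dB


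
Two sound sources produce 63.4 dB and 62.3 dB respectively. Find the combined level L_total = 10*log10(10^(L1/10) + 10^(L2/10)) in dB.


10^(63.4/10) = 2.18776e+06
10^(62.3/10) = 1.69824e+06
Sum = 2.18776e+06 + 1.69824e+06 = 3.886e+06
L_total = 10*log10(3.886e+06) = 65.895 dB


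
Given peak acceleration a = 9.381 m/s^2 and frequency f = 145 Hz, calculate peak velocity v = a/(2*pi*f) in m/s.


omega = 2*pi*f = 2*pi*145 = 911.062 rad/s
v = a / omega = 9.381 / 911.062 = 0.010297 m/s


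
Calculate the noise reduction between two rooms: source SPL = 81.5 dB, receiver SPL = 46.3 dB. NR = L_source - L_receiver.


NR = L_source - L_receiver (difference between source and receiving room levels)
NR = 81.5 - 46.3 = 35.2 dB


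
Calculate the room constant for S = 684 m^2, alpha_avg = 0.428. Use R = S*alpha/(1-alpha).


R = 684 * 0.428 / (1 - 0.428) = 511.8 m^2


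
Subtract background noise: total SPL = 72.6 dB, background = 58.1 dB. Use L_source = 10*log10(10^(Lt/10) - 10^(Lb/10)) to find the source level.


10^(72.6/10) = 1.8197e+07
10^(58.1/10) = 645654
Difference = 1.8197e+07 - 645654 = 1.75513e+07
L_source = 10*log10(1.75513e+07) = 72.443 dB


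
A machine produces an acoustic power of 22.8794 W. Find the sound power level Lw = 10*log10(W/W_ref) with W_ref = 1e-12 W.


W / W_ref = 22.8794 / 1e-12 = 2.28794e+13
Lw = 10 * log10(2.28794e+13) = 133.59 dB


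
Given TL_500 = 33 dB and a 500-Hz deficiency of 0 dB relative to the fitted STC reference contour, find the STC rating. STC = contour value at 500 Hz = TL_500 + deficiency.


By ASTM E413, STC = value of the fitted reference contour at 500 Hz.
Contour value at 500 Hz = TL_500 + deficiency = 33 + 0 = 33
STC = 33


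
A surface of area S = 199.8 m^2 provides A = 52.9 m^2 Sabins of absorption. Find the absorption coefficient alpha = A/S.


Absorption coefficient = absorbed power / incident power
alpha = A / S = 52.9 / 199.8 = 0.26476


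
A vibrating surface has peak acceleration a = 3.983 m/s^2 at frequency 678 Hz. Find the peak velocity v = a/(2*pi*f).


omega = 2*pi*f = 2*pi*678 = 4260 rad/s
v = a / omega = 3.983 / 4260 = 0.00093498 m/s


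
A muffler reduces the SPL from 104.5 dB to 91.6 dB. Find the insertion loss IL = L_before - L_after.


Insertion loss = SPL without muffler - SPL with muffler
IL = 104.5 - 91.6 = 12.9 dB


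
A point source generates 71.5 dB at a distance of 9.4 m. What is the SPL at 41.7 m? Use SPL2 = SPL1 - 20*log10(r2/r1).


r2/r1 = 41.7/9.4 = 4.43617
Correction = 20*log10(4.43617) = 12.9402 dB
SPL2 = 71.5 - 12.9402 = 58.56 dB


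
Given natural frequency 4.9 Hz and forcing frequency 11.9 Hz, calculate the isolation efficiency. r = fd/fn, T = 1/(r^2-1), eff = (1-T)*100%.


r = 11.9 / 4.9 = 2.42857
r^2 - 1 = 2.42857^2 - 1 = 4.89795
T = 1/4.89795 = 0.204167
Efficiency = (1 - 0.204167)*100 = 79.583 %


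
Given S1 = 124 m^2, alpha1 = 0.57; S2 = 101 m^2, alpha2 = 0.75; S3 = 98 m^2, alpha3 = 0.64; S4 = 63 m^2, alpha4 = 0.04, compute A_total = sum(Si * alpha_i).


124 * 0.57 = 70.68
101 * 0.75 = 75.75
98 * 0.64 = 62.72
63 * 0.04 = 2.52
A_total = 70.68 + 75.75 + 62.72 + 2.52 = 211.67 m^2


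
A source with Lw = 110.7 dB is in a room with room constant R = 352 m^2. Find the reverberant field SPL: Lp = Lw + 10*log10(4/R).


4/R = 4/352 = 0.0113636
Lp = 110.7 + 10*log10(0.0113636) = 91.255 dB


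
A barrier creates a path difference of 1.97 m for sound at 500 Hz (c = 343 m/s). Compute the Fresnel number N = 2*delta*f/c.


N = 2*delta*f/c = 2*delta/lambda, where lambda = c/f
lambda = 343 / 500 = 0.686 m
N = 2 * 1.97 / 0.686 = 5.7434


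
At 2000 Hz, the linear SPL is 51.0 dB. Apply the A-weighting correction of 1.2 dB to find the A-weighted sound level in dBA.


A-weighting table: 2000 Hz -> 1.2 dB correction
SPL_A = SPL + correction = 51.0 + (1.2) = 52.2 dBA


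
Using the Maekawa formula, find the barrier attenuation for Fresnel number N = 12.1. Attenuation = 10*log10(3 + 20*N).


3 + 20*N = 3 + 20*12.1 = 245
Att = 10*log10(245) = 23.892 dB


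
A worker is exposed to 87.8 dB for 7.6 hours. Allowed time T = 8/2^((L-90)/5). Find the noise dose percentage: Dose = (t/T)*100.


T_allowed = 8 / 2^((87.8 - 90)/5) = 10.8528 hr
Dose = 7.6 / 10.8528 * 100 = 70.028 %


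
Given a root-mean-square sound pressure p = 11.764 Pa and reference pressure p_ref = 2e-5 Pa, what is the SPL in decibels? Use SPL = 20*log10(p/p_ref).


p / p_ref = 11.764 / 2e-5 = 588200
SPL = 20 * log10(588200) = 115.39 dB


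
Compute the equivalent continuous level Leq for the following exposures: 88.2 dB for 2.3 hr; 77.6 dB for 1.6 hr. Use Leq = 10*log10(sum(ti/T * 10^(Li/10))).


T_total = 2.3 + 1.6 = 3.9 hr
(2.3/3.9) * 10^(88.2/10) = 3.8964e+08
(1.6/3.9) * 10^(77.6/10) = 2.36078e+07
Sum = 3.8964e+08 + 2.36078e+07 = 4.13248e+08
Leq = 10*log10(4.13248e+08) = 86.162 dB


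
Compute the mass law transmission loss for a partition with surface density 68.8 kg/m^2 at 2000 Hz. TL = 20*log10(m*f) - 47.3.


m * f = 68.8 * 2000 = 137600
20*log10(137600) = 102.772 dB
TL = 102.772 - 47.3 = 55.472 dB


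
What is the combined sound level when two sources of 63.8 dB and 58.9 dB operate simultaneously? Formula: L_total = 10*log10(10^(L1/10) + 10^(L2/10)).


10^(63.8/10) = 2.39883e+06
10^(58.9/10) = 776247
Sum = 2.39883e+06 + 776247 = 3.17508e+06
L_total = 10*log10(3.17508e+06) = 65.018 dB


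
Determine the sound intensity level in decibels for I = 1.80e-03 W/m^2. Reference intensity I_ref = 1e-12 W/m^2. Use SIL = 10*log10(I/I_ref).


I / I_ref = 1.80e-03 / 1e-12 = 1.8e+09
SIL = 10 * log10(1.8e+09) = 92.553 dB


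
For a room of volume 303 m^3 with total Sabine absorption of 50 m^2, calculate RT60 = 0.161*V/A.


RT60 = 0.161 * 303 / 50 = 0.97566 s


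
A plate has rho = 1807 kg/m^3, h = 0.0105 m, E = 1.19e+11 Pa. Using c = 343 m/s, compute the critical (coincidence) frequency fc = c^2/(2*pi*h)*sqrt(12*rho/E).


12*rho/E = 12*1807/1.19e+11 = 1.82218e-07
sqrt(12*rho/E) = sqrt(1.82218e-07) = 0.00042687
c^2/(2*pi*h) = 343^2/(2*pi*0.0105) = 1.78328e+06
fc = 1.78328e+06 * 0.00042687 = 761.23 Hz


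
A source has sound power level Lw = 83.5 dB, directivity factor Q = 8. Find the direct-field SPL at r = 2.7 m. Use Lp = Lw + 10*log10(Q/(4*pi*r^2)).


4*pi*r^2 = 4*pi*2.7^2 = 91.6088 m^2
Q / (4*pi*r^2) = 8 / 91.6088 = 0.0873279
Lp = 83.5 + 10*log10(0.0873279) = 72.912 dB


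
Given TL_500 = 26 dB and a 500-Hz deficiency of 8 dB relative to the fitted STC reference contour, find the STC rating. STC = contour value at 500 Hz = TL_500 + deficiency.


By ASTM E413, STC = value of the fitted reference contour at 500 Hz.
Contour value at 500 Hz = TL_500 + deficiency = 26 + 8 = 34
STC = 34


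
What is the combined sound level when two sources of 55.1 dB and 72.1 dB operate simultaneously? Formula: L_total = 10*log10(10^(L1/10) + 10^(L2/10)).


10^(55.1/10) = 323594
10^(72.1/10) = 1.62181e+07
Sum = 323594 + 1.62181e+07 = 1.65417e+07
L_total = 10*log10(1.65417e+07) = 72.186 dB


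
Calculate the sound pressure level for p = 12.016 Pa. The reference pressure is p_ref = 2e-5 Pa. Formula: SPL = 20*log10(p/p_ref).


p / p_ref = 12.016 / 2e-5 = 600800
SPL = 20 * log10(600800) = 115.57 dB


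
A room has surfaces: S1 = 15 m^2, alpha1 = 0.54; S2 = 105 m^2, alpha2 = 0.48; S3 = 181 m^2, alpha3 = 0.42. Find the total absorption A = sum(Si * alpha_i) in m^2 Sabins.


15 * 0.54 = 8.1
105 * 0.48 = 50.4
181 * 0.42 = 76.02
A_total = 8.1 + 50.4 + 76.02 = 134.52 m^2


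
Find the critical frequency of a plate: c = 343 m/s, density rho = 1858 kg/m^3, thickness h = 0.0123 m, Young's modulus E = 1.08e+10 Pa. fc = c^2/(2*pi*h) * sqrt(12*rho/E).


12*rho/E = 12*1858/1.08e+10 = 2.06444e-06
sqrt(12*rho/E) = sqrt(2.06444e-06) = 0.00143682
c^2/(2*pi*h) = 343^2/(2*pi*0.0123) = 1.52231e+06
fc = 1.52231e+06 * 0.00143682 = 2187.3 Hz


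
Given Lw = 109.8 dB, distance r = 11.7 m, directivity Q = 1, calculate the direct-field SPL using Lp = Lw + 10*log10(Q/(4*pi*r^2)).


4*pi*r^2 = 4*pi*11.7^2 = 1720.21 m^2
Q / (4*pi*r^2) = 1 / 1720.21 = 0.000581324
Lp = 109.8 + 10*log10(0.000581324) = 77.444 dB


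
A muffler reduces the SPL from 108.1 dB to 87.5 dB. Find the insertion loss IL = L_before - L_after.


Insertion loss = SPL without muffler - SPL with muffler
IL = 108.1 - 87.5 = 20.6 dB


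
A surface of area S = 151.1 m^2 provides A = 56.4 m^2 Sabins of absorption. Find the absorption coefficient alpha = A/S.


Absorption coefficient = absorbed power / incident power
alpha = A / S = 56.4 / 151.1 = 0.37326


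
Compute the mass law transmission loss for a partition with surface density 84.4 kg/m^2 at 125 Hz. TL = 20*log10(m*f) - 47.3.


m * f = 84.4 * 125 = 10550
20*log10(10550) = 80.465 dB
TL = 80.465 - 47.3 = 33.165 dB


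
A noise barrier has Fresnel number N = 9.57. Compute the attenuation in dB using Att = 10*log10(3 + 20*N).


3 + 20*N = 3 + 20*9.57 = 194.4
Att = 10*log10(194.4) = 22.887 dB


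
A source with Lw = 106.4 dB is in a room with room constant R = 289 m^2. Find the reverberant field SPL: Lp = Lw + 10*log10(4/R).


4/R = 4/289 = 0.0138408
Lp = 106.4 + 10*log10(0.0138408) = 87.812 dB


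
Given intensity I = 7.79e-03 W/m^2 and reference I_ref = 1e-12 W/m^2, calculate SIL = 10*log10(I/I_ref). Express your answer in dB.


I / I_ref = 7.79e-03 / 1e-12 = 7.79e+09
SIL = 10 * log10(7.79e+09) = 98.915 dB


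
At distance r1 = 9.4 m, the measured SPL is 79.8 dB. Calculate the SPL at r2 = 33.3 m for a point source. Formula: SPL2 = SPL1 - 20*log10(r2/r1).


r2/r1 = 33.3/9.4 = 3.54255
Correction = 20*log10(3.54255) = 10.9863 dB
SPL2 = 79.8 - 10.9863 = 68.814 dB


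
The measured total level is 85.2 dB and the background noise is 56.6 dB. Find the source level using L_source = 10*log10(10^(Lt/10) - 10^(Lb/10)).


10^(85.2/10) = 3.31131e+08
10^(56.6/10) = 457088
Difference = 3.31131e+08 - 457088 = 3.30674e+08
L_source = 10*log10(3.30674e+08) = 85.194 dB


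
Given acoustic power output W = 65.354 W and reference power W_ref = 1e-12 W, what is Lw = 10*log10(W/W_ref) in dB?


W / W_ref = 65.354 / 1e-12 = 6.5354e+13
Lw = 10 * log10(6.5354e+13) = 138.15 dB


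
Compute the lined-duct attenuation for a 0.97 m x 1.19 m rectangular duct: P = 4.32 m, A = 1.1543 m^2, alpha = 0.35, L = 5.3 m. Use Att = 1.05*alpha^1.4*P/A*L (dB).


alpha^1.4 = 0.35^1.4 = 0.229983
Attenuation rate = 1.05 * alpha^1.4 * P / A
= 1.05 * 0.229983 * 4.32 / 1.1543 = 0.903754 dB/m
Total Att = 0.903754 * 5.3 = 4.7899 dB


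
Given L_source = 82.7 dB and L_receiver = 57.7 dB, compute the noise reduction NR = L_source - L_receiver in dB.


NR = L_source - L_receiver (difference between source and receiving room levels)
NR = 82.7 - 57.7 = 25 dB


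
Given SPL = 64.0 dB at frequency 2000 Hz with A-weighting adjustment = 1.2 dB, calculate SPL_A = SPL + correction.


A-weighting table: 2000 Hz -> 1.2 dB correction
SPL_A = SPL + correction = 64.0 + (1.2) = 65.2 dBA


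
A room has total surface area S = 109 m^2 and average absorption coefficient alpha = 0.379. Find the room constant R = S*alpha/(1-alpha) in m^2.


R = 109 * 0.379 / (1 - 0.379) = 66.523 m^2


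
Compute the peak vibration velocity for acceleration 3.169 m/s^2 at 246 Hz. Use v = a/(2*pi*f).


omega = 2*pi*f = 2*pi*246 = 1545.66 rad/s
v = a / omega = 3.169 / 1545.66 = 0.0020503 m/s


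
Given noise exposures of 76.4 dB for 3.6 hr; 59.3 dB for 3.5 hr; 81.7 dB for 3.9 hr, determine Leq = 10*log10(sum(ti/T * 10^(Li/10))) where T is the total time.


T_total = 3.6 + 3.5 + 3.9 = 11.0 hr
(3.6/11.0) * 10^(76.4/10) = 1.4286e+07
(3.5/11.0) * 10^(59.3/10) = 270817
(3.9/11.0) * 10^(81.7/10) = 5.24411e+07
Sum = 1.4286e+07 + 270817 + 5.24411e+07 = 6.69979e+07
Leq = 10*log10(6.69979e+07) = 78.261 dB
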